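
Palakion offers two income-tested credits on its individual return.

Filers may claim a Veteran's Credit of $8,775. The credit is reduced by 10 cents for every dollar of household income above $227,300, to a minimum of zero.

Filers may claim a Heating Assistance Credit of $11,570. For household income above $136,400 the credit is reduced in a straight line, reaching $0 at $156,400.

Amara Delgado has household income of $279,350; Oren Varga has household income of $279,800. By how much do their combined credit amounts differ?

$45

Amara ($279,350): Veteran's Credit: 10% of the $52,050 excess over $227,300 is $5,205; credit = $8,775 − $5,205 = $3,570. Heating Assistance Credit: $279,350 is at or above $156,400, so the credit is $0. total $3,570 + $0 = $3,570
Oren ($279,800): Veteran's Credit: 10% of the $52,500 excess over $227,300 is $5,250; credit = $8,775 − $5,250 = $3,525. Heating Assistance Credit: $279,800 is at or above $156,400, so the credit is $0. total $3,525 + $0 = $3,525
Difference: |$3,570 − $3,525| = $45.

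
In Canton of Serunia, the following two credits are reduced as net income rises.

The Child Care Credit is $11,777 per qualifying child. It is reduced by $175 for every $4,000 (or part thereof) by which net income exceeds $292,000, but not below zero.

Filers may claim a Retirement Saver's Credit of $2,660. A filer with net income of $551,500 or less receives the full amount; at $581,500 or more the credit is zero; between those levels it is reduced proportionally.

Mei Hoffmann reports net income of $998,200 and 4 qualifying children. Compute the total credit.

$16,133

Child Care Credit: base = 4 × $11,777 = $47,108. income exceeds $292,000 by $706,200, which is 177 full-or-partial $4,000 increments; reduction = 177 × $175 = $30,975, leaving $16,133.
Retirement Saver's Credit: $998,200 is at or above $581,500, so the credit is $0.
Total: $16,133 + $0 = $16,133.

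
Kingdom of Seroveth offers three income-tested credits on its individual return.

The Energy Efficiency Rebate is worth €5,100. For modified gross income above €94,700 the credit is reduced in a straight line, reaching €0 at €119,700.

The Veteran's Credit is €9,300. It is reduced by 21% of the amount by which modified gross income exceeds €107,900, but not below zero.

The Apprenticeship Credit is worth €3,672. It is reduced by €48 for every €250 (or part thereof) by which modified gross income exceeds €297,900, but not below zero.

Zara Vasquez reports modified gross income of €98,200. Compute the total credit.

€17,358

Energy Efficiency Rebate: €98,200 is €3,500 into a €25,000 phase-out range, leaving 21,500/25,000 of the credit: €5,100 × 21,500/25,000 = €4,386.
Veteran's Credit: €98,200 is at or below the €107,900 threshold, so the full €9,300 applies.
Apprenticeship Credit: €98,200 is at or below the €297,900 threshold, so the full €3,672 applies.
Total: €4,386 + €9,300 + €3,672 = €17,358.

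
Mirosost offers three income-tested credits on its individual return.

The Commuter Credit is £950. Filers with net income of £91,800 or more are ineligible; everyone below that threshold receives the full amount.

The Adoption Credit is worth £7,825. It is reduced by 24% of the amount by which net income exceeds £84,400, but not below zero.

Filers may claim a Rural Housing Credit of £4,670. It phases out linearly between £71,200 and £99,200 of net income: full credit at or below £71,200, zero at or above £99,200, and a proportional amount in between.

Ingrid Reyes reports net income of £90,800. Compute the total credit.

£8,640

Commuter Credit: £90,800 is below the £91,800 cutoff, so the full £950 applies.
Adoption Credit: 24% of the £6,400 excess over £84,400 is £1,536; credit = £7,825 − £1,536 = £6,289.
Rural Housing Credit: £90,800 is £19,600 into a £28,000 phase-out range, leaving 8,400/28,000 of the credit: £4,670 × 8,400/28,000 = £1,401.
Total: £950 + £6,289 + £1,401 = £8,640.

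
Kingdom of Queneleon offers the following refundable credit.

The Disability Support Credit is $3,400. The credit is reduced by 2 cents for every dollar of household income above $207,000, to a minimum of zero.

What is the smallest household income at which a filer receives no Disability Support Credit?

$377,000

The credit falls by 2% of each dollar above $207,000, so it reaches zero when the excess is $3,400 / 2% = $170,000: income = $207,000 + $170,000 = $377,000.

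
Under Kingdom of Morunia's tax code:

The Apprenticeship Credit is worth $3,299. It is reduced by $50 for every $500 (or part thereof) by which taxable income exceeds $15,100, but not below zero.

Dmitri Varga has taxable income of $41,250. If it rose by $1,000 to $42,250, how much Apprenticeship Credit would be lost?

$100

At $41,250 — income exceeds $15,100 by $26,150, which is 53 full-or-partial $500 increments; reduction = 53 × $50 = $2,650, leaving $649.
At $42,250 — income exceeds $15,100 by $27,150, which is 55 full-or-partial $500 increments; reduction = 55 × $50 = $2,750, leaving $549.
Lost: $649 − $549 = $100.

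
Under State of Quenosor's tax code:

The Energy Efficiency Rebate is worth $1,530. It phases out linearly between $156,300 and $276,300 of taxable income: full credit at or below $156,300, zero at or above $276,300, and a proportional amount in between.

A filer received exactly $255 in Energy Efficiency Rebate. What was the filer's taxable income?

$255 is 255/1,530 of the full $1,530, so 1,275/1,530 of the $120,000 range has been used: income = $156,300 + $120,000 × 1,275/1,530 = $256,300.

$256,300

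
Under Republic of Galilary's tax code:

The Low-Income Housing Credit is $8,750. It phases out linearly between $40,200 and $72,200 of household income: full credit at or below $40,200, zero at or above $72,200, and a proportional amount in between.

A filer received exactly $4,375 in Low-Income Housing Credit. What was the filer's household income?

$4,375 is 4,375/8,750 of the full $8,750, so 4,375/8,750 of the $32,000 range has been used: income = $40,200 + $32,000 × 4,375/8,750 = $56,200.

$56,200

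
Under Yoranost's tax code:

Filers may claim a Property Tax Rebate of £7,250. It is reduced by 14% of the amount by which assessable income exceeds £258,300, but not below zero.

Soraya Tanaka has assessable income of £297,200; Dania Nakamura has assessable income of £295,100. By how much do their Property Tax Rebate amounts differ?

Soraya (£297,200): Property Tax Rebate: 14% of the £38,900 excess over £258,300 is £5,446; credit = £7,250 − £5,446 = £1,804.
Dania (£295,100): Property Tax Rebate: 14% of the £36,800 excess over £258,300 is £5,152; credit = £7,250 − £5,152 = £2,098.
Difference: |£1,804 − £2,098| = £294.

£294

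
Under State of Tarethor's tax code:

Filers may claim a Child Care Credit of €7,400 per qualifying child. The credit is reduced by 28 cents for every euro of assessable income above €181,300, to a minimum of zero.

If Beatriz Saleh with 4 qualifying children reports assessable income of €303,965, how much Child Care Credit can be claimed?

Child Care Credit: base = 4 × €7,400 = €29,600. 28% of the €122,665 excess over €181,300 is €34,346.20 ≥ base, so the credit is €0.

€0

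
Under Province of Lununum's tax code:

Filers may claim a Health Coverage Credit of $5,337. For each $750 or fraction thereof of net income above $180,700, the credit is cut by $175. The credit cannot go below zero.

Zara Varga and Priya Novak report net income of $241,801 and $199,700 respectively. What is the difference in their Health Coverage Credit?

$787

Zara ($241,801): Health Coverage Credit: income exceeds $180,700 by $61,101 → 82 increments × $175 = $14,350 ≥ base, so the credit is $0.
Priya ($199,700): Health Coverage Credit: income exceeds $180,700 by $19,000, which is 26 full-or-partial $750 increments; reduction = 26 × $175 = $4,550, leaving $787.
Difference: |$0 − $787| = $787.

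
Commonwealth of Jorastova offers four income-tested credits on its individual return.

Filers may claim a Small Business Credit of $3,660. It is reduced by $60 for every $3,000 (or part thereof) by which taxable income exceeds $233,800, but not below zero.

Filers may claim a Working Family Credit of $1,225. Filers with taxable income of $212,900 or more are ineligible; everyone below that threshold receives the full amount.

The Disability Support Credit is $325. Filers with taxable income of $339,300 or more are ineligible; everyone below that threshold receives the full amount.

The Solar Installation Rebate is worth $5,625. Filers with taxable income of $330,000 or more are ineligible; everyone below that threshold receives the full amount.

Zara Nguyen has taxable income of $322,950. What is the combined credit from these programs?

$7,810

Small Business Credit: income exceeds $233,800 by $89,150, which is 30 full-or-partial $3,000 increments; reduction = 30 × $60 = $1,800, leaving $1,860.
Working Family Credit: $322,950 meets or exceeds the $212,900 cutoff, so the credit is $0.
Disability Support Credit: $322,950 is below the $339,300 cutoff, so the full $325 applies.
Solar Installation Rebate: $322,950 is below the $330,000 cutoff, so the full $5,625 applies.
Total: $1,860 + $0 + $325 + $5,625 = $7,810.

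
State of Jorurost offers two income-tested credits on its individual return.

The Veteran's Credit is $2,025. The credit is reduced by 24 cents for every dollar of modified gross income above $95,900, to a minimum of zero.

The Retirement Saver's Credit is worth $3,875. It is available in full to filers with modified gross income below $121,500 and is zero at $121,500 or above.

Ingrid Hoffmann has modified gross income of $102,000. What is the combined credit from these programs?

Veteran's Credit: 24% of the $6,100 excess over $95,900 is $1,464; credit = $2,025 − $1,464 = $561.
Retirement Saver's Credit: $102,000 is below the $121,500 cutoff, so the full $3,875 applies.
Total: $561 + $3,875 = $4,436.

$4,436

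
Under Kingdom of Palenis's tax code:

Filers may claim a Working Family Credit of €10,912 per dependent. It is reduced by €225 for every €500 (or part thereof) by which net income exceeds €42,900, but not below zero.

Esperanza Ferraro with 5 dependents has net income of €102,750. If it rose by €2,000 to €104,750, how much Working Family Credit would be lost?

€900

At €102,750 — base = 5 × €10,912 = €54,560. income exceeds €42,900 by €59,850, which is 120 full-or-partial €500 increments; reduction = 120 × €225 = €27,000, leaving €27,560.
At €104,750 — base = 5 × €10,912 = €54,560. income exceeds €42,900 by €61,850, which is 124 full-or-partial €500 increments; reduction = 124 × €225 = €27,900, leaving €26,660.
Lost: €27,560 − €26,660 = €900.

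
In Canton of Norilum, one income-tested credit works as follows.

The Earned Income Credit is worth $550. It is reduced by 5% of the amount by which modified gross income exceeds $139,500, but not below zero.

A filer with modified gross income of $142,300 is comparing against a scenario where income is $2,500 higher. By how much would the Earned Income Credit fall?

$125

At $142,300 — 5% of the $2,800 excess over $139,500 is $140; credit = $550 − $140 = $410.
At $144,800 — 5% of the $5,300 excess over $139,500 is $265; credit = $550 − $265 = $285.
Lost: $410 − $285 = $125.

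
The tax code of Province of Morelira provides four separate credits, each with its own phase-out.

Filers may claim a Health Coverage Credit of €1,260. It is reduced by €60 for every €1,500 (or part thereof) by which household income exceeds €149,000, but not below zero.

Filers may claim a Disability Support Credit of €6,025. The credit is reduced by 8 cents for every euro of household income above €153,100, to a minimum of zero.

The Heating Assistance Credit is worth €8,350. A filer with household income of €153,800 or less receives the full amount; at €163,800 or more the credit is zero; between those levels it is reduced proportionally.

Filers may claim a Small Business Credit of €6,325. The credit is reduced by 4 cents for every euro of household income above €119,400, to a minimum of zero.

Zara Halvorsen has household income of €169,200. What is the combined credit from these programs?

€9,490

Health Coverage Credit: income exceeds €149,000 by €20,200, which is 14 full-or-partial €1,500 increments; reduction = 14 × €60 = €840, leaving €420.
Disability Support Credit: 8% of the €16,100 excess over €153,100 is €1,288; credit = €6,025 − €1,288 = €4,737.
Heating Assistance Credit: €169,200 is at or above €163,800, so the credit is €0.
Small Business Credit: 4% of the €49,800 excess over €119,400 is €1,992; credit = €6,325 − €1,992 = €4,333.
Total: €420 + €4,737 + €0 + €4,333 = €9,490.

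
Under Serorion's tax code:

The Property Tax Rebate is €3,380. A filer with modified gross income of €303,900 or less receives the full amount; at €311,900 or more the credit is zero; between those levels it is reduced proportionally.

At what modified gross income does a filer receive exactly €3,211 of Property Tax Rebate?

€304,300

€3,211 is 3,211/3,380 of the full €3,380, so 169/3,380 of the €8,000 range has been used: income = €303,900 + €8,000 × 169/3,380 = €304,300.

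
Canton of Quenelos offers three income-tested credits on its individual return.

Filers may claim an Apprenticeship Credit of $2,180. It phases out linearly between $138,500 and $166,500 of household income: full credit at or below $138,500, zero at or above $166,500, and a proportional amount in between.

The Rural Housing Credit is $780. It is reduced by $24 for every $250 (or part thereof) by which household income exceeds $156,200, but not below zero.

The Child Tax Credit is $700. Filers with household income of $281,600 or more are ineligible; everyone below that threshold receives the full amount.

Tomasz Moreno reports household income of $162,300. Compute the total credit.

Apprenticeship Credit: $162,300 is $23,800 into a $28,000 phase-out range, leaving 4,200/28,000 of the credit: $2,180 × 4,200/28,000 = $327.
Rural Housing Credit: income exceeds $156,200 by $6,100, which is 25 full-or-partial $250 increments; reduction = 25 × $24 = $600, leaving $180.
Child Tax Credit: $162,300 is below the $281,600 cutoff, so the full $700 applies.
Total: $327 + $180 + $700 = $1,207.

$1,207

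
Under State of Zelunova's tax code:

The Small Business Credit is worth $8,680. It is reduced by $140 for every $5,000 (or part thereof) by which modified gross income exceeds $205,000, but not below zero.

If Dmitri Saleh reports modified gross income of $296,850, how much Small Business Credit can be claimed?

$6,020

Small Business Credit: income exceeds $205,000 by $91,850, which is 19 full-or-partial $5,000 increments; reduction = 19 × $140 = $2,660, leaving $6,020.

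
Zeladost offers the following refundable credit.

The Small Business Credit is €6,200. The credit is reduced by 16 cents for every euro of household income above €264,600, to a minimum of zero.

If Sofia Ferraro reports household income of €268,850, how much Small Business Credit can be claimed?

€5,520

Small Business Credit: 16% of the €4,250 excess over €264,600 is €680; credit = €6,200 − €680 = €5,520.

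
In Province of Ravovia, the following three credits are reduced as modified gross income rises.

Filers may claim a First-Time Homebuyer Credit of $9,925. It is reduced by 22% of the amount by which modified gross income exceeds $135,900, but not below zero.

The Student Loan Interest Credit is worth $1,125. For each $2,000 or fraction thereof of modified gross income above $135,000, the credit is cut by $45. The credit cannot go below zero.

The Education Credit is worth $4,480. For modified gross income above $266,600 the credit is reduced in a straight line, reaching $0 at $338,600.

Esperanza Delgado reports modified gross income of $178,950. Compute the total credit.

First-Time Homebuyer Credit: 22% of the $43,050 excess over $135,900 is $9,471; credit = $9,925 − $9,471 = $454.
Student Loan Interest Credit: income exceeds $135,000 by $43,950, which is 22 full-or-partial $2,000 increments; reduction = 22 × $45 = $990, leaving $135.
Education Credit: $178,950 is at or below the $266,600 threshold, so the full $4,480 applies.
Total: $454 + $135 + $4,480 = $5,069.

$5,069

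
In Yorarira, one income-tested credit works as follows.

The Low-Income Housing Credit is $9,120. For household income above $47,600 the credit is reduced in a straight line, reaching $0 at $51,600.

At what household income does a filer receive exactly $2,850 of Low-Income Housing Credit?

$50,350

$2,850 is 2,850/9,120 of the full $9,120, so 6,270/9,120 of the $4,000 range has been used: income = $47,600 + $4,000 × 6,270/9,120 = $50,350.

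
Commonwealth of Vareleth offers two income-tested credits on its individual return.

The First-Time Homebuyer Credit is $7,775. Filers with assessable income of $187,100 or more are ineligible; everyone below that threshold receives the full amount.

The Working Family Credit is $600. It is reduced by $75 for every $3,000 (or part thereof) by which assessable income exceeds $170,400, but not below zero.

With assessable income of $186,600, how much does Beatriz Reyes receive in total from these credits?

$7,925

First-Time Homebuyer Credit: $186,600 is below the $187,100 cutoff, so the full $7,775 applies.
Working Family Credit: income exceeds $170,400 by $16,200, which is 6 full-or-partial $3,000 increments; reduction = 6 × $75 = $450, leaving $150.
Total: $7,775 + $150 = $7,925.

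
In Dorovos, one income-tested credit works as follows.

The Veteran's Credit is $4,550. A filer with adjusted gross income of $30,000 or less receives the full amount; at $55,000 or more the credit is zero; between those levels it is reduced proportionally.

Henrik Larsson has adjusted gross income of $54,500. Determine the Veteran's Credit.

$91

Veteran's Credit: $54,500 is $24,500 into a $25,000 phase-out range, leaving 500/25,000 of the credit: $4,550 × 500/25,000 = $91.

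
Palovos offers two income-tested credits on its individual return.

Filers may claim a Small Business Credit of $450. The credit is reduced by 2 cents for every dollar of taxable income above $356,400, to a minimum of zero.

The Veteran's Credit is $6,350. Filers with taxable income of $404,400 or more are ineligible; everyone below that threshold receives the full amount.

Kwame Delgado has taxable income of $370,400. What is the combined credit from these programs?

Small Business Credit: 2% of the $14,000 excess over $356,400 is $280; credit = $450 − $280 = $170.
Veteran's Credit: $370,400 is below the $404,400 cutoff, so the full $6,350 applies.
Total: $170 + $6,350 = $6,520.

$6,520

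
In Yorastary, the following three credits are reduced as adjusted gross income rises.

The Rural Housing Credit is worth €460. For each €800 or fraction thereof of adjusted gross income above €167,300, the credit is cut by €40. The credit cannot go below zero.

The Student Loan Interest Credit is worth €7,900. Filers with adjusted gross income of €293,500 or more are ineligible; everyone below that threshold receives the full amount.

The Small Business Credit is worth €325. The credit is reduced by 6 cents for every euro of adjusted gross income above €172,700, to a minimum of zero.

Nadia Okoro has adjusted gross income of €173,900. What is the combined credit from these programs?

€8,253

Rural Housing Credit: income exceeds €167,300 by €6,600, which is 9 full-or-partial €800 increments; reduction = 9 × €40 = €360, leaving €100.
Student Loan Interest Credit: €173,900 is below the €293,500 cutoff, so the full €7,900 applies.
Small Business Credit: 6% of the €1,200 excess over €172,700 is €72; credit = €325 − €72 = €253.
Total: €100 + €7,900 + €253 = €8,253.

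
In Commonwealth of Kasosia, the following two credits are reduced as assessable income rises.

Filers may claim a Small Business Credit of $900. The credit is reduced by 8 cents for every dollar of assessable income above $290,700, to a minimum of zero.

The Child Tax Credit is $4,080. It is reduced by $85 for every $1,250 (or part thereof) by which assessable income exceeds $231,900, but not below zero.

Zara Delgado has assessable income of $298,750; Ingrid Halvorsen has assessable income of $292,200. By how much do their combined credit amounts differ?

$524

Zara ($298,750): Small Business Credit: 8% of the $8,050 excess over $290,700 is $644; credit = $900 − $644 = $256. Child Tax Credit: income exceeds $231,900 by $66,850 → 54 increments × $85 = $4,590 ≥ base, so the credit is $0. total $256 + $0 = $256
Ingrid ($292,200): Small Business Credit: 8% of the $1,500 excess over $290,700 is $120; credit = $900 − $120 = $780. Child Tax Credit: income exceeds $231,900 by $60,300 → 49 increments × $85 = $4,165 ≥ base, so the credit is $0. total $780 + $0 = $780
Difference: |$256 − $780| = $524.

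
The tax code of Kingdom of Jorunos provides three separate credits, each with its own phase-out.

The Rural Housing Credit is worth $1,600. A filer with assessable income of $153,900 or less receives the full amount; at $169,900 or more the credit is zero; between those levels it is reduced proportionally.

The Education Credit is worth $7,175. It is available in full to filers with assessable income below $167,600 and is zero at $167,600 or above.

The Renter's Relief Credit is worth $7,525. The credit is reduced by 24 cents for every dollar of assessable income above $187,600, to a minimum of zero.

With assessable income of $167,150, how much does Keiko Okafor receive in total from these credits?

$14,975

Rural Housing Credit: $167,150 is $13,250 into a $16,000 phase-out range, leaving 2,750/16,000 of the credit: $1,600 × 2,750/16,000 = $275.
Education Credit: $167,150 is below the $167,600 cutoff, so the full $7,175 applies.
Renter's Relief Credit: $167,150 is at or below the $187,600 threshold, so the full $7,525 applies.
Total: $275 + $7,175 + $7,525 = $14,975.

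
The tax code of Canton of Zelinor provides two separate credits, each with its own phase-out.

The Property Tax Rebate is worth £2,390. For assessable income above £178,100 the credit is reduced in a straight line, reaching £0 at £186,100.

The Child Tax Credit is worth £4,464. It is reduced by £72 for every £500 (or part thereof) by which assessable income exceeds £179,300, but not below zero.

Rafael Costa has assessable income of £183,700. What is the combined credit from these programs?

£4,533

Property Tax Rebate: £183,700 is £5,600 into a £8,000 phase-out range, leaving 2,400/8,000 of the credit: £2,390 × 2,400/8,000 = £717.
Child Tax Credit: income exceeds £179,300 by £4,400, which is 9 full-or-partial £500 increments; reduction = 9 × £72 = £648, leaving £3,816.
Total: £717 + £3,816 = £4,533.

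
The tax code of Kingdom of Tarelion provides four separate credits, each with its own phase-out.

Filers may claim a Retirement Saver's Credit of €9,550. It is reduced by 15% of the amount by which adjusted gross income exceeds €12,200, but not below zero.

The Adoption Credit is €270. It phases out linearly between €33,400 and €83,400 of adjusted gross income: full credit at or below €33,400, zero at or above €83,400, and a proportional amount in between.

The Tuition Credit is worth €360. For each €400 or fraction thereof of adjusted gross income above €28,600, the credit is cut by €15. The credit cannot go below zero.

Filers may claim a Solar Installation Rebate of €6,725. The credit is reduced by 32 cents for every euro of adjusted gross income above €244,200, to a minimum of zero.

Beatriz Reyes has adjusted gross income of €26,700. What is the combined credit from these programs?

Retirement Saver's Credit: 15% of the €14,500 excess over €12,200 is €2,175; credit = €9,550 − €2,175 = €7,375.
Adoption Credit: €26,700 is at or below the €33,400 threshold, so the full €270 applies.
Tuition Credit: €26,700 is at or below the €28,600 threshold, so the full €360 applies.
Solar Installation Rebate: €26,700 is at or below the €244,200 threshold, so the full €6,725 applies.
Total: €7,375 + €270 + €360 + €6,725 = €14,730.

€14,730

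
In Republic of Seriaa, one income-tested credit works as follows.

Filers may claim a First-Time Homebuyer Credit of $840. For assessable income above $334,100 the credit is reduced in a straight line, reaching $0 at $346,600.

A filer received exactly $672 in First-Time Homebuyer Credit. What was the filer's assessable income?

$672 is 672/840 of the full $840, so 168/840 of the $12,500 range has been used: income = $334,100 + $12,500 × 168/840 = $336,600.

$336,600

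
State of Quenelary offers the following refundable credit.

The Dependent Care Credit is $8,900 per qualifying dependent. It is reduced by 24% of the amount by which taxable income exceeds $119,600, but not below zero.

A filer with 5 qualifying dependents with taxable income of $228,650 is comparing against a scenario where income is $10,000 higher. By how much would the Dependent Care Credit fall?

At $228,650 — base = 5 × $8,900 = $44,500. 24% of the $109,050 excess over $119,600 is $26,172; credit = $44,500 − $26,172 = $18,328.
At $238,650 — base = 5 × $8,900 = $44,500. 24% of the $119,050 excess over $119,600 is $28,572; credit = $44,500 − $28,572 = $15,928.
Lost: $18,328 − $15,928 = $2,400.

$2,400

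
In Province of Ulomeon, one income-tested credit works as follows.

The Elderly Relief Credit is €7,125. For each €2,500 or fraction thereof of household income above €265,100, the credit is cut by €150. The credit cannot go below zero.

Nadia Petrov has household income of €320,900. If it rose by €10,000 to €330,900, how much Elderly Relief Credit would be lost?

€600

At €320,900 — income exceeds €265,100 by €55,800, which is 23 full-or-partial €2,500 increments; reduction = 23 × €150 = €3,450, leaving €3,675.
At €330,900 — income exceeds €265,100 by €65,800, which is 27 full-or-partial €2,500 increments; reduction = 27 × €150 = €4,050, leaving €3,075.
Lost: €3,675 − €3,075 = €600.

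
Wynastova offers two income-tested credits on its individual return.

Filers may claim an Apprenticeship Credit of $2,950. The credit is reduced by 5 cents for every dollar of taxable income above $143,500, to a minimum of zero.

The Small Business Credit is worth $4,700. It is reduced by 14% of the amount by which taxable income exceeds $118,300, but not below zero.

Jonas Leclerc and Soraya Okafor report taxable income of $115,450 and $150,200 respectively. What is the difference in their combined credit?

$4,801

Jonas ($115,450): Apprenticeship Credit: $115,450 is at or below the $143,500 threshold, so the full $2,950 applies. Small Business Credit: $115,450 is at or below the $118,300 threshold, so the full $4,700 applies. total $2,950 + $4,700 = $7,650
Soraya ($150,200): Apprenticeship Credit: 5% of the $6,700 excess over $143,500 is $335; credit = $2,950 − $335 = $2,615. Small Business Credit: 14% of the $31,900 excess over $118,300 is $4,466; credit = $4,700 − $4,466 = $234. total $2,615 + $234 = $2,849
Difference: |$7,650 − $2,849| = $4,801.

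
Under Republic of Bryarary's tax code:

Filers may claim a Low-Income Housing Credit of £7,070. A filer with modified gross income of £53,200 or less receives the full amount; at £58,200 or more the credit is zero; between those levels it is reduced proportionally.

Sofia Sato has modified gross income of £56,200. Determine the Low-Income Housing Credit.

Low-Income Housing Credit: £56,200 is £3,000 into a £5,000 phase-out range, leaving 2,000/5,000 of the credit: £7,070 × 2,000/5,000 = £2,828.

£2,828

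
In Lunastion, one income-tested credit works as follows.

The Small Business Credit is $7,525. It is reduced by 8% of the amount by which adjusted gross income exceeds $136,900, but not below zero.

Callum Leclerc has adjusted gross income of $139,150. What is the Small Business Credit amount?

Small Business Credit: 8% of the $2,250 excess over $136,900 is $180; credit = $7,525 − $180 = $7,345.

$7,345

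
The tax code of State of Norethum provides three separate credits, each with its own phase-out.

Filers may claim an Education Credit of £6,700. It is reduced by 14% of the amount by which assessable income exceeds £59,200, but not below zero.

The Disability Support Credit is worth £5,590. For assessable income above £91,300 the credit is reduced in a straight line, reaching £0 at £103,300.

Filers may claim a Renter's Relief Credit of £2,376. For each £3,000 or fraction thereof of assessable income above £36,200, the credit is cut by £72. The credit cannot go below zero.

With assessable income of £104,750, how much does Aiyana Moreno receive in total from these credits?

Education Credit: 14% of the £45,550 excess over £59,200 is £6,377; credit = £6,700 − £6,377 = £323.
Disability Support Credit: £104,750 is at or above £103,300, so the credit is £0.
Renter's Relief Credit: income exceeds £36,200 by £68,550, which is 23 full-or-partial £3,000 increments; reduction = 23 × £72 = £1,656, leaving £720.
Total: £323 + £0 + £720 = £1,043.

£1,043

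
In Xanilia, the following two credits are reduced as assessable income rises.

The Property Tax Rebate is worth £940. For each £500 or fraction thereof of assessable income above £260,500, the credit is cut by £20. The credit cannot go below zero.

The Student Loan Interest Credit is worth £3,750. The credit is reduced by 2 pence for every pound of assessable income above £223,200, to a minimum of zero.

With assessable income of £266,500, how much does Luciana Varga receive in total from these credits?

£3,584

Property Tax Rebate: income exceeds £260,500 by £6,000, which is 12 full-or-partial £500 increments; reduction = 12 × £20 = £240, leaving £700.
Student Loan Interest Credit: 2% of the £43,300 excess over £223,200 is £866; credit = £3,750 − £866 = £2,884.
Total: £700 + £2,884 = £3,584.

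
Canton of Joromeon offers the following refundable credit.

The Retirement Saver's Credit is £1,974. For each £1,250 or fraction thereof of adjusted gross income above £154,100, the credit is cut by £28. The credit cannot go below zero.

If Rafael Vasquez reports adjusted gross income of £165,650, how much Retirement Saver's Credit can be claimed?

£1,694

Retirement Saver's Credit: income exceeds £154,100 by £11,550, which is 10 full-or-partial £1,250 increments; reduction = 10 × £28 = £280, leaving £1,694.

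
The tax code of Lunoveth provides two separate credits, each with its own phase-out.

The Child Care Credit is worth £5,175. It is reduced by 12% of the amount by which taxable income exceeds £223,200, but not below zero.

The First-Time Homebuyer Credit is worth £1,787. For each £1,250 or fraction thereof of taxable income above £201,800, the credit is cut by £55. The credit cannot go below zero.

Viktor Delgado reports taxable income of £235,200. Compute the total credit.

£4,037

Child Care Credit: 12% of the £12,000 excess over £223,200 is £1,440; credit = £5,175 − £1,440 = £3,735.
First-Time Homebuyer Credit: income exceeds £201,800 by £33,400, which is 27 full-or-partial £1,250 increments; reduction = 27 × £55 = £1,485, leaving £302.
Total: £3,735 + £302 = £4,037.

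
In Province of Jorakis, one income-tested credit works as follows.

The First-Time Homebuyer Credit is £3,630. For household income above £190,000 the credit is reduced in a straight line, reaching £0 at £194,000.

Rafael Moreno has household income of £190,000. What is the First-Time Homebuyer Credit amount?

First-Time Homebuyer Credit: £190,000 is at or below the £190,000 threshold, so the full £3,630 applies.

£3,630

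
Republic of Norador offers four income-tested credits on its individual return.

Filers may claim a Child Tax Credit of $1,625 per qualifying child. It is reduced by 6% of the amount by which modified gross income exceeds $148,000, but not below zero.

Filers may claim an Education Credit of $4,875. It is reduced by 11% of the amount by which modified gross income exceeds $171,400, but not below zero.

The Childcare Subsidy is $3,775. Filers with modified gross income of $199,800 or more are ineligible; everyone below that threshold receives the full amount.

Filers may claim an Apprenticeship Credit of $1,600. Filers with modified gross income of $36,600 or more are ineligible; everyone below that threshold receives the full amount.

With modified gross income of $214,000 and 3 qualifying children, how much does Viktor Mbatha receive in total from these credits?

$1,104

Child Tax Credit: base = 3 × $1,625 = $4,875. 6% of the $66,000 excess over $148,000 is $3,960; credit = $4,875 − $3,960 = $915.
Education Credit: 11% of the $42,600 excess over $171,400 is $4,686; credit = $4,875 − $4,686 = $189.
Childcare Subsidy: $214,000 meets or exceeds the $199,800 cutoff, so the credit is $0.
Apprenticeship Credit: $214,000 meets or exceeds the $36,600 cutoff, so the credit is $0.
Total: $915 + $189 + $0 + $0 = $1,104.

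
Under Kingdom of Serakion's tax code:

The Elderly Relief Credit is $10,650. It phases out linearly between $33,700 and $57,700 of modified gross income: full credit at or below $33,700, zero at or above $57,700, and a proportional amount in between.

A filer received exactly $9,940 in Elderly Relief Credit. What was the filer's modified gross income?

$35,300

$9,940 is 9,940/10,650 of the full $10,650, so 710/10,650 of the $24,000 range has been used: income = $33,700 + $24,000 × 710/10,650 = $35,300.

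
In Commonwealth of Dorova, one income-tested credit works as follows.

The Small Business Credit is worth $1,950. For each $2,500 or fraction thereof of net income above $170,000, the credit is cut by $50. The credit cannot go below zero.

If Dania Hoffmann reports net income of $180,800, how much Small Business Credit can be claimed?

Small Business Credit: income exceeds $170,000 by $10,800, which is 5 full-or-partial $2,500 increments; reduction = 5 × $50 = $250, leaving $1,700.

$1,700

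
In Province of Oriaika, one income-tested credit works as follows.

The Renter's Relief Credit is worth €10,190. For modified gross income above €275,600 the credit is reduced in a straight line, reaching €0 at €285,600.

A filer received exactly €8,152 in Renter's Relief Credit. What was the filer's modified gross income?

€8,152 is 8,152/10,190 of the full €10,190, so 2,038/10,190 of the €10,000 range has been used: income = €275,600 + €10,000 × 2,038/10,190 = €277,600.

€277,600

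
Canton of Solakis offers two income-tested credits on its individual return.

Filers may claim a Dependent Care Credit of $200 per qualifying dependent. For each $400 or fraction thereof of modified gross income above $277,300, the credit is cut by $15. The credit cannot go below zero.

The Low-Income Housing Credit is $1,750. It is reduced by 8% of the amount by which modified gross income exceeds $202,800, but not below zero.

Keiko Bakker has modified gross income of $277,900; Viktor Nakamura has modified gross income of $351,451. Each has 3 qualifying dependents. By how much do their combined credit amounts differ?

$570

Keiko ($277,900): Dependent Care Credit: base = 3 × $200 = $600. income exceeds $277,300 by $600, which is 2 full-or-partial $400 increments; reduction = 2 × $15 = $30, leaving $570. Low-Income Housing Credit: 8% of the $75,100 excess over $202,800 is $6,008 ≥ base, so the credit is $0. total $570 + $0 = $570
Viktor ($351,451): Dependent Care Credit: base = 3 × $200 = $600. income exceeds $277,300 by $74,151 → 186 increments × $15 = $2,790 ≥ base, so the credit is $0. Low-Income Housing Credit: 8% of the $148,651 excess over $202,800 is $11,892.08 ≥ base, so the credit is $0. total $0 + $0 = $0
Difference: |$570 − $0| = $570.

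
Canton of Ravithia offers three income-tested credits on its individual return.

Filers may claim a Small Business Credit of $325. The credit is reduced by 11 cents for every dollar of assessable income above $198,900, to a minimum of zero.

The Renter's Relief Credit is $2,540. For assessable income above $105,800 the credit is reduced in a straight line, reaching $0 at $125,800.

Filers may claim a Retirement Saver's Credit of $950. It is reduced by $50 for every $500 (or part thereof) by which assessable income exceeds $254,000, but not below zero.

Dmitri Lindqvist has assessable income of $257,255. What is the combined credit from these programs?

$600

Small Business Credit: 11% of the $58,355 excess over $198,900 is $6,419.05 ≥ base, so the credit is $0.
Renter's Relief Credit: $257,255 is at or above $125,800, so the credit is $0.
Retirement Saver's Credit: income exceeds $254,000 by $3,255, which is 7 full-or-partial $500 increments; reduction = 7 × $50 = $350, leaving $600.
Total: $0 + $0 + $600 = $600.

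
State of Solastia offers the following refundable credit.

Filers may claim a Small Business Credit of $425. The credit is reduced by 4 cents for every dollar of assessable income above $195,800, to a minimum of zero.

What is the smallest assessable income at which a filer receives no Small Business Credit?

$206,425

The credit falls by 4% of each dollar above $195,800, so it reaches zero when the excess is $425 / 4% = $10,625: income = $195,800 + $10,625 = $206,425.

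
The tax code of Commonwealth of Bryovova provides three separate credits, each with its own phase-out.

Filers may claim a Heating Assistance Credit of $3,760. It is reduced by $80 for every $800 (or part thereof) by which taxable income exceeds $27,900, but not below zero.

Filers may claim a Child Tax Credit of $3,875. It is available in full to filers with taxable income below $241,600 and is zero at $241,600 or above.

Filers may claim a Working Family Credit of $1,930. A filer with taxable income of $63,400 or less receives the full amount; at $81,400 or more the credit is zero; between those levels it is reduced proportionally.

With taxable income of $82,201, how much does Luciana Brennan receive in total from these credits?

$3,875

Heating Assistance Credit: income exceeds $27,900 by $54,301 → 68 increments × $80 = $5,440 ≥ base, so the credit is $0.
Child Tax Credit: $82,201 is below the $241,600 cutoff, so the full $3,875 applies.
Working Family Credit: $82,201 is at or above $81,400, so the credit is $0.
Total: $0 + $3,875 + $0 = $3,875.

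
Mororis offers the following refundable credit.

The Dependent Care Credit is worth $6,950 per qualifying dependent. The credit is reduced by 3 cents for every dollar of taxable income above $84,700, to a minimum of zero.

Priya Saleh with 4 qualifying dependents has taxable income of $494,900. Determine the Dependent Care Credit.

Dependent Care Credit: base = 4 × $6,950 = $27,800. 3% of the $410,200 excess over $84,700 is $12,306; credit = $27,800 − $12,306 = $15,494.

$15,494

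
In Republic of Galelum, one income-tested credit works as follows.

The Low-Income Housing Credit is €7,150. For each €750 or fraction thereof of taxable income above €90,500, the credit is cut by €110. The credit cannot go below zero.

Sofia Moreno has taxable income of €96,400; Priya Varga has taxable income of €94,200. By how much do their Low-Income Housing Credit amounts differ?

€330

Sofia (€96,400): Low-Income Housing Credit: income exceeds €90,500 by €5,900, which is 8 full-or-partial €750 increments; reduction = 8 × €110 = €880, leaving €6,270.
Priya (€94,200): Low-Income Housing Credit: income exceeds €90,500 by €3,700, which is 5 full-or-partial €750 increments; reduction = 5 × €110 = €550, leaving €6,600.
Difference: |€6,270 − €6,600| = €330.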